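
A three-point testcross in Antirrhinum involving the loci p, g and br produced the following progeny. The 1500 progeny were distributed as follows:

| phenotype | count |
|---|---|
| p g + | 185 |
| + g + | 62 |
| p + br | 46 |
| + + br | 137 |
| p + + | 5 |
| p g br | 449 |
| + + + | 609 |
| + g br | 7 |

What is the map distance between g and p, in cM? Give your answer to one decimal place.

8.0 cM

The two most frequent reciprocal classes, p g br and + + +, are the parental types, so the F1 was p g br / + + +.
The two rarest classes, + g br and p + +, are the double crossovers. Comparing them with the parentals, only the p allele has switched, so p is the middle locus and the order is br – p – g.
Crossovers in the p–g interval produce the single-crossover classes p + br and + g + (46 + 62 = 108) plus the double crossovers (12).
RF(p–g) = (108 + 12) / 1500 = 120/1500 = 0.0800 → 8.0 cM.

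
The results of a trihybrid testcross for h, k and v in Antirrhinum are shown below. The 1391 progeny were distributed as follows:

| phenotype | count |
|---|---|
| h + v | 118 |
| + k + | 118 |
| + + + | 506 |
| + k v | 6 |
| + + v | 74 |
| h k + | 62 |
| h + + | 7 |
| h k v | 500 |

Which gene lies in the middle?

h

The two most frequent reciprocal classes, + + + and h k v, are the parental types, so the F1 was + + + / h k v.
The two rarest classes, h + + and + k v, are the double crossovers. Comparing them with the parentals, only the h allele has switched, so h is the middle locus and the order is k – h – v.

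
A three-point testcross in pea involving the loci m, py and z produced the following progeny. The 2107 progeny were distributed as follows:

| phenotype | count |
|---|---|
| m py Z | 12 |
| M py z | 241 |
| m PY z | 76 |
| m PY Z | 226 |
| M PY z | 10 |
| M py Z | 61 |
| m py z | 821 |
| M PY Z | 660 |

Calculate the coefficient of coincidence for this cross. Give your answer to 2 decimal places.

The two most frequent reciprocal classes, M PY Z and m py z, are the parental types, so the F1 was M PY Z / m py z.
The two rarest classes, M PY z and m py Z, are the double crossovers. Comparing them with the parentals, only the z allele has switched, so z is the middle locus and the order is m – z – py.
m–z: (467 + 22)/2107 = 0.2321; z–py: (137 + 22)/2107 = 0.0755.
Expected DCO frequency = 0.2321 × 0.0755 ≈ 0.01752; observed = 22/2107 ≈ 0.01044.
Coefficient of coincidence = 0.01044/0.01752 ≈ 0.60.

0.60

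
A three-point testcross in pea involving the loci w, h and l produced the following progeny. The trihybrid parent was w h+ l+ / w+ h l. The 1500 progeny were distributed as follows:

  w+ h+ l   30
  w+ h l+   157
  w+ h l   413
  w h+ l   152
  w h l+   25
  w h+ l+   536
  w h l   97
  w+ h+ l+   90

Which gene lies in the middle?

The two rarest classes, w h l+ and w+ h+ l, are the double crossovers. Comparing them with the parentals, only the h allele has switched, so h is the middle locus and the order is l – h – w.

h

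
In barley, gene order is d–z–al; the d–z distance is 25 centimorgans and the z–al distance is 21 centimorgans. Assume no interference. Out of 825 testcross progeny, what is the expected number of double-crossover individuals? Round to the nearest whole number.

43

Map distances give recombination frequencies of 0.250 and 0.210 for the two intervals.
With no interference, expected double-crossover frequency = 0.250 × 0.210 = 0.05250.
Expected number = 0.05250 × 825 = 43.31 ≈ 43.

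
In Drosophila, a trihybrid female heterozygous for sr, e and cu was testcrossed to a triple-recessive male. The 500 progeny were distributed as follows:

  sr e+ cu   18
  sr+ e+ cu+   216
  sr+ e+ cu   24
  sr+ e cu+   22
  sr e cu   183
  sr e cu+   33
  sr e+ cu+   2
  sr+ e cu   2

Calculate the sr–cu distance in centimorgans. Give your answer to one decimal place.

The two most frequent reciprocal classes, sr+ e+ cu+ and sr e cu, are the parental types, so the F1 was sr+ e+ cu+ / sr e cu.
The two rarest classes, sr e+ cu+ and sr+ e cu, are the double crossovers. Comparing them with the parentals, only the sr allele has switched, so sr is the middle locus and the order is cu – sr – e.
Crossovers in the cu–sr interval produce the single-crossover classes sr+ e+ cu and sr e cu+ (24 + 33 = 57) plus the double crossovers (4).
RF(cu–sr) = (57 + 4) / 500 = 61/500 = 0.1220 → 12.2 centimorgans.

12.2 centimorgans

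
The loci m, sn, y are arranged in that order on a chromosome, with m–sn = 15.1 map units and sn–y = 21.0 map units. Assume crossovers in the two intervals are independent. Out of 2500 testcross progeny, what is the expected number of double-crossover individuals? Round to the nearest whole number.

79

Map distances give recombination frequencies of 0.151 and 0.210 for the two intervals.
With no interference, expected double-crossover frequency = 0.151 × 0.210 = 0.03171.
Expected number = 0.03171 × 2500 = 79.27 ≈ 79.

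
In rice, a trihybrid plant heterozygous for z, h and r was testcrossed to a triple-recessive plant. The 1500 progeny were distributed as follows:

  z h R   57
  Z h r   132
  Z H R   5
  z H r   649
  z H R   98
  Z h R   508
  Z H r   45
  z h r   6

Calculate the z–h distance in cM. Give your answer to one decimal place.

The two most frequent reciprocal classes, z H r and Z h R, are the parental types, so the F1 was z H r / Z h R.
The two rarest classes, z h r and Z H R, are the double crossovers. Comparing them with the parentals, only the h allele has switched, so h is the middle locus and the order is r – h – z.
Crossovers in the h–z interval produce the single-crossover classes Z H r and z h R (45 + 57 = 102) plus the double crossovers (11).
RF(h–z) = (102 + 11) / 1500 = 113/1500 = 0.0753 → 7.5 cM.

7.5 cM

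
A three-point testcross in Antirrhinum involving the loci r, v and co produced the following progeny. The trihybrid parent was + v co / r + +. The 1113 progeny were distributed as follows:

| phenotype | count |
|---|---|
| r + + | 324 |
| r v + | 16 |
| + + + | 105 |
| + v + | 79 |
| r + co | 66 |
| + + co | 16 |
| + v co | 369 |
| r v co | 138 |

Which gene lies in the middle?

v

The two rarest classes, + + co and r v +, are the double crossovers. Comparing them with the parentals, only the v allele has switched, so v is the middle locus and the order is r – v – co.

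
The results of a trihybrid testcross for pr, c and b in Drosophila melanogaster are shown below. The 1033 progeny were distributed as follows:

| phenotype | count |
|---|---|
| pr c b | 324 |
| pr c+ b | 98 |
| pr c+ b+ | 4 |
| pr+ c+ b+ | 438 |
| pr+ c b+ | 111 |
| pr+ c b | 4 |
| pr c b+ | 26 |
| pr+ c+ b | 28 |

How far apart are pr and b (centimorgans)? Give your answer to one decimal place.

The two most frequent reciprocal classes, pr c b and pr+ c+ b+, are the parental types, so the F1 was pr c b / pr+ c+ b+.
The two rarest classes, pr+ c b and pr c+ b+, are the double crossovers. Comparing them with the parentals, only the pr allele has switched, so pr is the middle locus and the order is c – pr – b.
Crossovers in the pr–b interval produce the single-crossover classes pr c b+ and pr+ c+ b (26 + 28 = 54) plus the double crossovers (8).
RF(pr–b) = (54 + 8) / 1033 = 62/1033 = 0.0600 → 6.0 centimorgans.

6.0 centimorgans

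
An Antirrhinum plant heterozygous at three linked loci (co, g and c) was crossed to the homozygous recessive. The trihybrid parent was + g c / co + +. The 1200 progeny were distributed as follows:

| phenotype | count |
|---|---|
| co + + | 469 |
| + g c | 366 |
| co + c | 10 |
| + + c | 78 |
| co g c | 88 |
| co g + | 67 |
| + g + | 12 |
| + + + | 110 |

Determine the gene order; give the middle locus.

c

The two rarest classes, + g + and co + c, are the double crossovers. Comparing them with the parentals, only the c allele has switched, so c is the middle locus and the order is co – c – g.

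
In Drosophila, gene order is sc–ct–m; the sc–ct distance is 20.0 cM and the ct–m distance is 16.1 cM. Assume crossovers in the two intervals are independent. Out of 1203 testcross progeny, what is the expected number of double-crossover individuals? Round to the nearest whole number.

Map distances give recombination frequencies of 0.200 and 0.161 for the two intervals.
With no interference, expected double-crossover frequency = 0.200 × 0.161 = 0.03220.
Expected number = 0.03220 × 1203 = 38.74 ≈ 39.

39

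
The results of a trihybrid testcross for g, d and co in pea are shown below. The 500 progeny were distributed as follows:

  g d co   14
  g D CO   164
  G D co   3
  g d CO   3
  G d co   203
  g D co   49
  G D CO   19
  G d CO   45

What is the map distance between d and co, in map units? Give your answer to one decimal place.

20.0 map units

The two most frequent reciprocal classes, G d co and g D CO, are the parental types, so the F1 was G d co / g D CO.
The two rarest classes, G D co and g d CO, are the double crossovers. Comparing them with the parentals, only the d allele has switched, so d is the middle locus and the order is co – d – g.
Crossovers in the co–d interval produce the single-crossover classes G d CO and g D co (45 + 49 = 94) plus the double crossovers (6).
RF(co–d) = (94 + 6) / 500 = 100/500 = 0.2000 → 20.0 map units.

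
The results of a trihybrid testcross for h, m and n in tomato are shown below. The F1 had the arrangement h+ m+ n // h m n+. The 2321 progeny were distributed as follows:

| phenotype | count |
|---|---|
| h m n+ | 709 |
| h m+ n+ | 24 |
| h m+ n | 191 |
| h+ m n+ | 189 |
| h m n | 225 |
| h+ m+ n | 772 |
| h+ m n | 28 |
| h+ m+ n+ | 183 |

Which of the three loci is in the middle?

The two rarest classes, h+ m n and h m+ n+, are the double crossovers. Comparing them with the parentals, only the m allele has switched, so m is the middle locus and the order is n – m – h.

m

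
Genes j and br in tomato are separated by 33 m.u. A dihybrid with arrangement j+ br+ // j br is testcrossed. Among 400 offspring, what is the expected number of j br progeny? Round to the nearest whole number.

134

A map distance of 33 m.u. corresponds to a recombination frequency of 0.330.
The F1 is j+ br+ / j br, so j br is a parental gamete class with expected frequency (1 − r)/2 = 0.670/2 = 0.3350.
Expected number = 0.3350 × 400 = 134.00 ≈ 134.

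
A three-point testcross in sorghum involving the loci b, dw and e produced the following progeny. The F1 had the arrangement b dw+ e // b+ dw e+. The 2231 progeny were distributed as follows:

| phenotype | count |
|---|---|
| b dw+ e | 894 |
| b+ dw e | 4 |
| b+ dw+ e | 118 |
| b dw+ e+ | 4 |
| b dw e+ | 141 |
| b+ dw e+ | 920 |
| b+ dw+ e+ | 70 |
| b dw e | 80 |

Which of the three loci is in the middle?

The two rarest classes, b dw+ e+ and b+ dw e, are the double crossovers. Comparing them with the parentals, only the e allele has switched, so e is the middle locus and the order is dw – e – b.

e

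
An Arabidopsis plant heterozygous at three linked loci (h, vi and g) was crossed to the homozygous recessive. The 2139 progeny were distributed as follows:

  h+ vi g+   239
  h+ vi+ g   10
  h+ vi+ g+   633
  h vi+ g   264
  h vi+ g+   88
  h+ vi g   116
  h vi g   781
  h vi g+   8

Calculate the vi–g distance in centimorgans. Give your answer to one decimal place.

The two most frequent reciprocal classes, h+ vi+ g+ and h vi g, are the parental types, so the F1 was h+ vi+ g+ / h vi g.
The two rarest classes, h+ vi+ g and h vi g+, are the double crossovers. Comparing them with the parentals, only the g allele has switched, so g is the middle locus and the order is vi – g – h.
Crossovers in the vi–g interval produce the single-crossover classes h+ vi g+ and h vi+ g (239 + 264 = 503) plus the double crossovers (18).
RF(vi–g) = (503 + 18) / 2139 = 521/2139 = 0.2436 → 24.4 centimorgans.

24.4 centimorgans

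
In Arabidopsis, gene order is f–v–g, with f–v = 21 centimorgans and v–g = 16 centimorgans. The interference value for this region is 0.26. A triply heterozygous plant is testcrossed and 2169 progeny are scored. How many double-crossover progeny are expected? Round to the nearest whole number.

54

Map distances give recombination frequencies of 0.210 and 0.160 for the two intervals.
With interference 0.26 (so coincidence = 0.74), expected double-crossover frequency = 0.210 × 0.160 × 0.74 = 0.02486.
Expected number = 0.02486 × 2169 = 53.93 ≈ 54.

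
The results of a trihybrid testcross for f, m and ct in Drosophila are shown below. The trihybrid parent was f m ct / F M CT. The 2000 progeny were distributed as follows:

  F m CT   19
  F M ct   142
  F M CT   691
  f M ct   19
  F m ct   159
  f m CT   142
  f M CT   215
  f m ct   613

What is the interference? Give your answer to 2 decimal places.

0.43

The two rarest classes, f M ct and F m CT, are the double crossovers. Comparing them with the parentals, only the m allele has switched, so m is the middle locus and the order is ct – m – f.
ct–m: (284 + 38)/2000 = 0.1610; m–f: (374 + 38)/2000 = 0.2060.
Expected DCO frequency = 0.1610 × 0.2060 ≈ 0.03317; observed = 38/2000 ≈ 0.01900.
Coefficient of coincidence = 0.01900/0.03317 ≈ 0.57; interference = 1 − 0.57 = 0.43.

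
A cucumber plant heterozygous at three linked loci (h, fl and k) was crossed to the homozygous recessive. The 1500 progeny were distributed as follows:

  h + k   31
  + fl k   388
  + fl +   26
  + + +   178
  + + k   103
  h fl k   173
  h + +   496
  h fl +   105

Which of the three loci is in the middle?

k

The two most frequent reciprocal classes, + fl k and h + +, are the parental types, so the F1 was + fl k / h + +.
The two rarest classes, + fl + and h + k, are the double crossovers. Comparing them with the parentals, only the k allele has switched, so k is the middle locus and the order is fl – k – h.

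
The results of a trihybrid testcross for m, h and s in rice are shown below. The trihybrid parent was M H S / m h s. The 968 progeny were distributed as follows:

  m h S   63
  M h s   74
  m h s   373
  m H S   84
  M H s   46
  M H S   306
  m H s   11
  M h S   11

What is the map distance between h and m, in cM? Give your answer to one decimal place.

18.6 cM

The two rarest classes, M h S and m H s, are the double crossovers. Comparing them with the parentals, only the h allele has switched, so h is the middle locus and the order is s – h – m.
Crossovers in the h–m interval produce the single-crossover classes m H S and M h s (84 + 74 = 158) plus the double crossovers (22).
RF(h–m) = (158 + 22) / 968 = 180/968 = 0.1860 → 18.6 cM.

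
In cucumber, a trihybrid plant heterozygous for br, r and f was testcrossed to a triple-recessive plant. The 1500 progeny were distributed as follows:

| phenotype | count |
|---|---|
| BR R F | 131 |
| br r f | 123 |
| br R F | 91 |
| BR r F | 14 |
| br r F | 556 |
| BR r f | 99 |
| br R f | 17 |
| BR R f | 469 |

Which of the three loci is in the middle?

br

The two most frequent reciprocal classes, br r F and BR R f, are the parental types, so the F1 was br r F / BR R f.
The two rarest classes, BR r F and br R f, are the double crossovers. Comparing them with the parentals, only the br allele has switched, so br is the middle locus and the order is f – br – r.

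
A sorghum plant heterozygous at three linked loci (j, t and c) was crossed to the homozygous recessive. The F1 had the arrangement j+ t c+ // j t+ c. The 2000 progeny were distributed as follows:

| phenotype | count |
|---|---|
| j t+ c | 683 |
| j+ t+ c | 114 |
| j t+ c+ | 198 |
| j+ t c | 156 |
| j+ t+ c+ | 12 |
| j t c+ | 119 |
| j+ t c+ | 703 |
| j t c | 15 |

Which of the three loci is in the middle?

t

The two rarest classes, j+ t+ c+ and j t c, are the double crossovers. Comparing them with the parentals, only the t allele has switched, so t is the middle locus and the order is c – t – j.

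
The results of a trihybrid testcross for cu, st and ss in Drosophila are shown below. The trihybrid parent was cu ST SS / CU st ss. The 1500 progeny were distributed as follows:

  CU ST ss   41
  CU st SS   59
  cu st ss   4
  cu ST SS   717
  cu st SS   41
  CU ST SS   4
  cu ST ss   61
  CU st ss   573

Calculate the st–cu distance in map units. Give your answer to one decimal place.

6.0 map units

The two rarest classes, CU ST SS and cu st ss, are the double crossovers. Comparing them with the parentals, only the cu allele has switched, so cu is the middle locus and the order is ss – cu – st.
Crossovers in the cu–st interval produce the single-crossover classes cu st SS and CU ST ss (41 + 41 = 82) plus the double crossovers (8).
RF(cu–st) = (82 + 8) / 1500 = 90/1500 = 0.0600 → 6.0 map units.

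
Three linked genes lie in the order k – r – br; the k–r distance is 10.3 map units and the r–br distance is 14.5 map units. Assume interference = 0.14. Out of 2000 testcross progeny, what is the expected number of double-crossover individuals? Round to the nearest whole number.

Map distances give recombination frequencies of 0.103 and 0.145 for the two intervals.
With interference 0.14 (so coincidence = 0.86), expected double-crossover frequency = 0.103 × 0.145 × 0.86 = 0.01284.
Expected number = 0.01284 × 2000 = 25.69 ≈ 26.

26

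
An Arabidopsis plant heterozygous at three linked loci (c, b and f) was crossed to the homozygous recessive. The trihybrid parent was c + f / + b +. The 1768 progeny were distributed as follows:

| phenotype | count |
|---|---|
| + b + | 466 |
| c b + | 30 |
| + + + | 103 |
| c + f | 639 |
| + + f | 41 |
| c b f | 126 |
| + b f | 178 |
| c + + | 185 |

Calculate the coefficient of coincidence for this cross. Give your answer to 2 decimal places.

The two rarest classes, + + f and c b +, are the double crossovers. Comparing them with the parentals, only the c allele has switched, so c is the middle locus and the order is b – c – f.
b–c: (229 + 71)/1768 = 0.1697; c–f: (363 + 71)/1768 = 0.2455.
Expected DCO frequency = 0.1697 × 0.2455 ≈ 0.04166; observed = 71/1768 ≈ 0.04016.
Coefficient of coincidence = 0.04016/0.04166 ≈ 0.96.

0.96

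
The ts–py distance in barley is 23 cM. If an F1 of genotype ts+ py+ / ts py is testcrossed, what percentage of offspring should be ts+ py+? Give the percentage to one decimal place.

A map distance of 23 cM corresponds to a recombination frequency of 0.230.
The F1 is ts+ py+ / ts py, so ts+ py+ is a parental gamete class with expected frequency (1 − r)/2 = 0.770/2 = 0.3850.
That is 0.3850 = 38.5% of the progeny.

38.5%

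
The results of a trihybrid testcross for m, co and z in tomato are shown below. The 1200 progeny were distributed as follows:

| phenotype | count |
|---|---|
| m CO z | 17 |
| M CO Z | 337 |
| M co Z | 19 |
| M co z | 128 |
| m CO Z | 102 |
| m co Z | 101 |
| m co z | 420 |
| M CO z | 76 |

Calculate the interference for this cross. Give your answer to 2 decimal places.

The two most frequent reciprocal classes, m co z and M CO Z, are the parental types, so the F1 was m co z / M CO Z.
The two rarest classes, m CO z and M co Z, are the double crossovers. Comparing them with the parentals, only the co allele has switched, so co is the middle locus and the order is z – co – m.
z–co: (177 + 36)/1200 = 0.1775; co–m: (230 + 36)/1200 = 0.2217.
Expected DCO frequency = 0.1775 × 0.2217 ≈ 0.03935; observed = 36/1200 ≈ 0.03000.
Coefficient of coincidence = 0.03000/0.03935 ≈ 0.76; interference = 1 − 0.76 = 0.24.

0.24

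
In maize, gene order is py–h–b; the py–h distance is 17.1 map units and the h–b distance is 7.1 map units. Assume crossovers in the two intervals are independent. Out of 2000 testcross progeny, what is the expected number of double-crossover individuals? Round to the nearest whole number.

Map distances give recombination frequencies of 0.171 and 0.071 for the two intervals.
With no interference, expected double-crossover frequency = 0.171 × 0.071 = 0.01214.
Expected number = 0.01214 × 2000 = 24.28 ≈ 24.

24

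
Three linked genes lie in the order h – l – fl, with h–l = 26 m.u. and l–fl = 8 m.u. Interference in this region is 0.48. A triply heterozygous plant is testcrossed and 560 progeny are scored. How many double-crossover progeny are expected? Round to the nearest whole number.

6

Map distances give recombination frequencies of 0.260 and 0.080 for the two intervals.
With interference 0.48 (so coincidence = 0.52), expected double-crossover frequency = 0.260 × 0.080 × 0.52 = 0.01082.
Expected number = 0.01082 × 560 = 6.06 ≈ 6.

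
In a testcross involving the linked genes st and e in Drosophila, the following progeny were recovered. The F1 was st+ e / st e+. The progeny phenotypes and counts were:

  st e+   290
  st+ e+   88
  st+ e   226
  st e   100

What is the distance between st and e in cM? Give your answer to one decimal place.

The recombinant classes are st+ e+ and st e: 88 + 100 = 188.
Recombination frequency = 188/704 = 0.2670 ≈ 26.7%, i.e. 26.7 cM.

26.7 cM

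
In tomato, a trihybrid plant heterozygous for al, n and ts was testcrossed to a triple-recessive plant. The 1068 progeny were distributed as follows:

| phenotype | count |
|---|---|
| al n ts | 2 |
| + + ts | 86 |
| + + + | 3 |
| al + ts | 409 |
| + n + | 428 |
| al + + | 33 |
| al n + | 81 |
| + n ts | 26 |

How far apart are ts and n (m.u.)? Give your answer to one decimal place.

The two most frequent reciprocal classes, al + ts and + n +, are the parental types, so the F1 was al + ts / + n +.
The two rarest classes, al n ts and + + +, are the double crossovers. Comparing them with the parentals, only the n allele has switched, so n is the middle locus and the order is al – n – ts.
Crossovers in the n–ts interval produce the single-crossover classes al + + and + n ts (33 + 26 = 59) plus the double crossovers (5).
RF(n–ts) = (59 + 5) / 1068 = 64/1068 = 0.0599 → 6.0 m.u.

6.0 m.u.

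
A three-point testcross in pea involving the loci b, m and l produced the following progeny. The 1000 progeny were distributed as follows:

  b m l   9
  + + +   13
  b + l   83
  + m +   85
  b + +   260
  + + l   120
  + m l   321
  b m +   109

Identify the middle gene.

The two most frequent reciprocal classes, + m l and b + +, are the parental types, so the F1 was + m l / b + +.
The two rarest classes, b m l and + + +, are the double crossovers. Comparing them with the parentals, only the b allele has switched, so b is the middle locus and the order is l – b – m.

b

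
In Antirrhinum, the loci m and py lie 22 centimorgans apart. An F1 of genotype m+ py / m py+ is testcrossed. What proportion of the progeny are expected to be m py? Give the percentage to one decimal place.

A map distance of 22 centimorgans corresponds to a recombination frequency of 0.220.
The F1 is m+ py / m py+, so m py is a recombinant gamete class with expected frequency r/2 = 0.220/2 = 0.1100.
That is 0.1100 = 11.0% of the progeny.

11.0%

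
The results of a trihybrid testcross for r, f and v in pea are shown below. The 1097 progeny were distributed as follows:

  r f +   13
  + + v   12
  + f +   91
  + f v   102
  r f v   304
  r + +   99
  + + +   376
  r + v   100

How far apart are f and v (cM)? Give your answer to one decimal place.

The two most frequent reciprocal classes, r f v and + + +, are the parental types, so the F1 was r f v / + + +.
The two rarest classes, r f + and + + v, are the double crossovers. Comparing them with the parentals, only the v allele has switched, so v is the middle locus and the order is f – v – r.
Crossovers in the f–v interval produce the single-crossover classes r + v and + f + (100 + 91 = 191) plus the double crossovers (25).
RF(f–v) = (191 + 25) / 1097 = 216/1097 = 0.1969 → 19.7 cM.

19.7 cM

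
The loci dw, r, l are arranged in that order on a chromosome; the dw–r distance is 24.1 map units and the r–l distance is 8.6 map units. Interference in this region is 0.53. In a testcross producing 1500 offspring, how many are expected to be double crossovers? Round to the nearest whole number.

15

Map distances give recombination frequencies of 0.241 and 0.086 for the two intervals.
With interference 0.53 (so coincidence = 0.47), expected double-crossover frequency = 0.241 × 0.086 × 0.47 = 0.00974.
Expected number = 0.00974 × 1500 = 14.61 ≈ 15.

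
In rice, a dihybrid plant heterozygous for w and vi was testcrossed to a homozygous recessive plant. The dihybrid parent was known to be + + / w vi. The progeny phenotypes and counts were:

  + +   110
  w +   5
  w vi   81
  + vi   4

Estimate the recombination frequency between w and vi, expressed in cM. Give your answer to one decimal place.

4.5 cM

The recombinant classes are + vi and w +: 4 + 5 = 9.
Recombination frequency = 9/200 = 0.0450 ≈ 4.5%, i.e. 4.5 cM.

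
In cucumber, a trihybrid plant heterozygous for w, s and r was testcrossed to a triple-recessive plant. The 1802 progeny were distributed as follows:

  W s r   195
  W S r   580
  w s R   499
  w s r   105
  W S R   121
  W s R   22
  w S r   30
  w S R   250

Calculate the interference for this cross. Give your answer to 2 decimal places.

0.32

The two most frequent reciprocal classes, W S r and w s R, are the parental types, so the F1 was W S r / w s R.
The two rarest classes, w S r and W s R, are the double crossovers. Comparing them with the parentals, only the w allele has switched, so w is the middle locus and the order is s – w – r.
s–w: (445 + 52)/1802 = 0.2758; w–r: (226 + 52)/1802 = 0.1543.
Expected DCO frequency = 0.2758 × 0.1543 ≈ 0.04256; observed = 52/1802 ≈ 0.02886.
Coefficient of coincidence = 0.02886/0.04256 ≈ 0.68; interference = 1 − 0.68 = 0.32.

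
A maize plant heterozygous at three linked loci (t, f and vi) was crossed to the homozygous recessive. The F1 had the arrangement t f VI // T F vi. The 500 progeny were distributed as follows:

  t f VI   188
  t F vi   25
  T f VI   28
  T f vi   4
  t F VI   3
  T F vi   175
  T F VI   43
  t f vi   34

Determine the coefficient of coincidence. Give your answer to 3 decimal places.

The two rarest classes, t F VI and T f vi, are the double crossovers. Comparing them with the parentals, only the f allele has switched, so f is the middle locus and the order is t – f – vi.
t–f: (53 + 7)/500 = 0.1200; f–vi: (77 + 7)/500 = 0.1680.
Expected DCO frequency = 0.1200 × 0.1680 ≈ 0.02016; observed = 7/500 ≈ 0.01400.
Coefficient of coincidence = 0.01400/0.02016 ≈ 0.694.

0.694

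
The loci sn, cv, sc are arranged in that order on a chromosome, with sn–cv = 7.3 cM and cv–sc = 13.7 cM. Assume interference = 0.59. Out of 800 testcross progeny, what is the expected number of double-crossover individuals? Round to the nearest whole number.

3

Map distances give recombination frequencies of 0.073 and 0.137 for the two intervals.
With interference 0.59 (so coincidence = 0.41), expected double-crossover frequency = 0.073 × 0.137 × 0.41 = 0.00410.
Expected number = 0.00410 × 800 = 3.28 ≈ 3.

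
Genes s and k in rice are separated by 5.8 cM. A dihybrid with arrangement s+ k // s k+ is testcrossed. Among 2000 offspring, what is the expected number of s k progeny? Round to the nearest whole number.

58

A map distance of 5.8 cM corresponds to a recombination frequency of 0.058.
The F1 is s+ k / s k+, so s k is a recombinant gamete class with expected frequency r/2 = 0.058/2 = 0.0290.
Expected number = 0.0290 × 2000 = 58.00 ≈ 58.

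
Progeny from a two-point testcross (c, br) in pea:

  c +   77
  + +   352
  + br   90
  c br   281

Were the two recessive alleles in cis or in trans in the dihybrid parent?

cis

The two most frequent classes are + + (352) and c br (281); these are the parental (non-recombinant) types.
So the F1 carried + + on one chromosome and c br on the other — the recessive alleles are on the same chromosome (cis / coupling).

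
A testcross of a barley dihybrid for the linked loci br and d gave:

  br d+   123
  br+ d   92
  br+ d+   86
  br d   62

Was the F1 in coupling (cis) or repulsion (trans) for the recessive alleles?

The two most frequent classes are br+ d (92) and br d+ (123); these are the parental (non-recombinant) types.
So the F1 carried br+ d on one chromosome and br d+ on the other — the recessive alleles are on opposite chromosomes (trans / repulsion).

trans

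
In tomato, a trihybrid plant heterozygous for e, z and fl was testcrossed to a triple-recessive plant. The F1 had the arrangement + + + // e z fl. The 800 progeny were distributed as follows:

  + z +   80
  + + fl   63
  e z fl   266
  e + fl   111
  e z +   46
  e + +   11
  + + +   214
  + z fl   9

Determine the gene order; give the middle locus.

The two rarest classes, e + + and + z fl, are the double crossovers. Comparing them with the parentals, only the e allele has switched, so e is the middle locus and the order is z – e – fl.

e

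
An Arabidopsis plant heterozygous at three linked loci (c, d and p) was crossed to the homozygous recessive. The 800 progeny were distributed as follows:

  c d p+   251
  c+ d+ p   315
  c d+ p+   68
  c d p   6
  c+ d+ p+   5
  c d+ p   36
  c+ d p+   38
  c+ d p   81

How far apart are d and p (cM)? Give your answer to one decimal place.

20.0 cM

The two most frequent reciprocal classes, c+ d+ p and c d p+, are the parental types, so the F1 was c+ d+ p / c d p+.
The two rarest classes, c+ d+ p+ and c d p, are the double crossovers. Comparing them with the parentals, only the p allele has switched, so p is the middle locus and the order is c – p – d.
Crossovers in the p–d interval produce the single-crossover classes c+ d p and c d+ p+ (81 + 68 = 149) plus the double crossovers (11).
RF(p–d) = (149 + 11) / 800 = 160/800 = 0.2000 → 20.0 cM.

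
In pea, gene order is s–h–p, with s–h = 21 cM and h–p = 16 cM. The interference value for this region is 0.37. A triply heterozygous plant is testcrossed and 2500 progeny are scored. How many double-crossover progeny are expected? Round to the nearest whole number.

Map distances give recombination frequencies of 0.210 and 0.160 for the two intervals.
With interference 0.37 (so coincidence = 0.63), expected double-crossover frequency = 0.210 × 0.160 × 0.63 = 0.02117.
Expected number = 0.02117 × 2500 = 52.92 ≈ 53.

53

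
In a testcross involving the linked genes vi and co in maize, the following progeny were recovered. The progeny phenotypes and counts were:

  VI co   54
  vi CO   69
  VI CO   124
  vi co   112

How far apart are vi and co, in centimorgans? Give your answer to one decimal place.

34.3 centimorgans

The two most frequent classes, VI CO (124) and vi co (112), are the parental types, so the F1 was VI CO / vi co.
The recombinant classes are VI co and vi CO: 54 + 69 = 123.
Recombination frequency = 123/359 = 0.3426 ≈ 34.3%, i.e. 34.3 centimorgans.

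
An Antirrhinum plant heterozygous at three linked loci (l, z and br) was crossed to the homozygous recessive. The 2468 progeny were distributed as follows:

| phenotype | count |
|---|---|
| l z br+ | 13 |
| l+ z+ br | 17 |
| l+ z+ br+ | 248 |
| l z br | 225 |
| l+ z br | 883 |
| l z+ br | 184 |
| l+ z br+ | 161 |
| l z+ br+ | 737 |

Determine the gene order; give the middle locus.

z

The two most frequent reciprocal classes, l z+ br+ and l+ z br, are the parental types, so the F1 was l z+ br+ / l+ z br.
The two rarest classes, l z br+ and l+ z+ br, are the double crossovers. Comparing them with the parentals, only the z allele has switched, so z is the middle locus and the order is l – z – br.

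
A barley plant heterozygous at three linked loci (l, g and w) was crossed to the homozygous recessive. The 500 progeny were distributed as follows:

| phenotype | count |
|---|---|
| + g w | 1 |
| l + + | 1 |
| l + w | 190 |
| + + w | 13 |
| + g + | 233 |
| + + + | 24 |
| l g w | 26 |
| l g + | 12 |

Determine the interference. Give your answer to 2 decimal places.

The two most frequent reciprocal classes, + g + and l + w, are the parental types, so the F1 was + g + / l + w.
The two rarest classes, + g w and l + +, are the double crossovers. Comparing them with the parentals, only the w allele has switched, so w is the middle locus and the order is l – w – g.
l–w: (25 + 2)/500 = 0.0540; w–g: (50 + 2)/500 = 0.1040.
Expected DCO frequency = 0.0540 × 0.1040 ≈ 0.00562; observed = 2/500 ≈ 0.00400.
Coefficient of coincidence = 0.00400/0.00562 ≈ 0.71; interference = 1 − 0.71 = 0.29.

0.29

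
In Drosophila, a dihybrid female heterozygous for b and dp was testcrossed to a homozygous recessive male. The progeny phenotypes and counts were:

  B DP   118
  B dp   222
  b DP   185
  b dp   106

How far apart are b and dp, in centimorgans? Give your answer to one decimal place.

35.5 centimorgans

The two most frequent classes, B dp (222) and b DP (185), are the parental types, so the F1 was B dp / b DP.
The recombinant classes are B DP and b dp: 118 + 106 = 224.
Recombination frequency = 224/631 = 0.3550 ≈ 35.5%, i.e. 35.5 centimorgans.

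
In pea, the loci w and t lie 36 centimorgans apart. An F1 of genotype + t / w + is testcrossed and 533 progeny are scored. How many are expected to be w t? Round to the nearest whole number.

96

A map distance of 36 centimorgans corresponds to a recombination frequency of 0.360.
The F1 is + t / w +, so w t is a recombinant gamete class with expected frequency r/2 = 0.360/2 = 0.1800.
Expected number = 0.1800 × 533 = 95.94 ≈ 96.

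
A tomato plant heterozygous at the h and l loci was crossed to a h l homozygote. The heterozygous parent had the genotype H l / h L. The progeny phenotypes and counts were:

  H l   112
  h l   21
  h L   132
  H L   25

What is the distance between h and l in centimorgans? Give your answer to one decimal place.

15.9 centimorgans

The recombinant classes are H L and h l: 25 + 21 = 46.
Recombination frequency = 46/290 = 0.1586 ≈ 15.9%, i.e. 15.9 centimorgans.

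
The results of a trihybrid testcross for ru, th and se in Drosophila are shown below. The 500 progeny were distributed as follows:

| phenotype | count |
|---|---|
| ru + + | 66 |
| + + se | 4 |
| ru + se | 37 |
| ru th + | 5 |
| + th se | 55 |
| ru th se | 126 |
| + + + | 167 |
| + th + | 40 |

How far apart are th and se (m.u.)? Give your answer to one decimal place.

The two most frequent reciprocal classes, ru th se and + + +, are the parental types, so the F1 was ru th se / + + +.
The two rarest classes, ru th + and + + se, are the double crossovers. Comparing them with the parentals, only the se allele has switched, so se is the middle locus and the order is th – se – ru.
Crossovers in the th–se interval produce the single-crossover classes ru + se and + th + (37 + 40 = 77) plus the double crossovers (9).
RF(th–se) = (77 + 9) / 500 = 86/500 = 0.1720 → 17.2 m.u.

17.2 m.u.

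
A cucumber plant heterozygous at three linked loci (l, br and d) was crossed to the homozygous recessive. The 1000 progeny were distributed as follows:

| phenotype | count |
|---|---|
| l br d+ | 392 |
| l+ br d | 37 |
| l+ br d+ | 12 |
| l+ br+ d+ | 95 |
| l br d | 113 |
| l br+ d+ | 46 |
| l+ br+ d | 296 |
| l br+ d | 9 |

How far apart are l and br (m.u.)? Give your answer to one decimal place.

The two most frequent reciprocal classes, l+ br+ d and l br d+, are the parental types, so the F1 was l+ br+ d / l br d+.
The two rarest classes, l br+ d and l+ br d+, are the double crossovers. Comparing them with the parentals, only the l allele has switched, so l is the middle locus and the order is br – l – d.
Crossovers in the br–l interval produce the single-crossover classes l+ br d and l br+ d+ (37 + 46 = 83) plus the double crossovers (21).
RF(br–l) = (83 + 21) / 1000 = 104/1000 = 0.1040 → 10.4 m.u.

10.4 m.u.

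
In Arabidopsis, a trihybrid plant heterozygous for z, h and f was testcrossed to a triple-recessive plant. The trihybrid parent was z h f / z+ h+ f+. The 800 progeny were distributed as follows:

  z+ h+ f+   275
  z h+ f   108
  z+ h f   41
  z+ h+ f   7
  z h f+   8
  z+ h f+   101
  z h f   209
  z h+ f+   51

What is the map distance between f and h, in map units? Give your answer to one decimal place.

28.0 map units

The two rarest classes, z h f+ and z+ h+ f, are the double crossovers. Comparing them with the parentals, only the f allele has switched, so f is the middle locus and the order is h – f – z.
Crossovers in the h–f interval produce the single-crossover classes z h+ f and z+ h f+ (108 + 101 = 209) plus the double crossovers (15).
RF(h–f) = (209 + 15) / 800 = 224/800 = 0.2800 → 28.0 map units.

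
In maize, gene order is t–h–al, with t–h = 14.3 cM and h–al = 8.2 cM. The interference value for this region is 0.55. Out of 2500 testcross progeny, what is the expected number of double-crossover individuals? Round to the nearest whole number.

Map distances give recombination frequencies of 0.143 and 0.082 for the two intervals.
With interference 0.55 (so coincidence = 0.45), expected double-crossover frequency = 0.143 × 0.082 × 0.45 = 0.00528.
Expected number = 0.00528 × 2500 = 13.19 ≈ 13.

13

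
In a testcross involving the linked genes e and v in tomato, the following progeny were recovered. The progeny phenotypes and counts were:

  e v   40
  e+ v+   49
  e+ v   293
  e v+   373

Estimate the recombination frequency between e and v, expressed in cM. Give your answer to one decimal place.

11.8 cM

The two most frequent classes, e+ v (293) and e v+ (373), are the parental types, so the F1 was e+ v / e v+.
The recombinant classes are e+ v+ and e v: 49 + 40 = 89.
Recombination frequency = 89/755 = 0.1179 ≈ 11.8%, i.e. 11.8 cM.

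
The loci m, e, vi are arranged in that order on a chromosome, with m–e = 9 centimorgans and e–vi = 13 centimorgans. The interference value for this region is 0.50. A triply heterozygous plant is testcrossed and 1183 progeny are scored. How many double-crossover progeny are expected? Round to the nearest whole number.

Map distances give recombination frequencies of 0.090 and 0.130 for the two intervals.
With interference 0.50 (so coincidence = 0.50), expected double-crossover frequency = 0.090 × 0.130 × 0.50 = 0.00585.
Expected number = 0.00585 × 1183 = 6.92 ≈ 7.

7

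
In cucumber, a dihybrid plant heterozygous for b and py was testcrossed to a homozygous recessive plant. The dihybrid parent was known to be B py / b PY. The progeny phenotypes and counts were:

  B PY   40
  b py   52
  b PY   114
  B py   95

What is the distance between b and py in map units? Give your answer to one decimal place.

30.6 map units

The recombinant classes are B PY and b py: 40 + 52 = 92.
Recombination frequency = 92/301 = 0.3056 ≈ 30.6%, i.e. 30.6 map units.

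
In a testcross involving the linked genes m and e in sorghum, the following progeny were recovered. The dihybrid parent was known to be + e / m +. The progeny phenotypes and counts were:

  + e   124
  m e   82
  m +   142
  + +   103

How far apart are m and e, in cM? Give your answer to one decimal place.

41.0 cM

The recombinant classes are + + and m e: 103 + 82 = 185.
Recombination frequency = 185/451 = 0.4102 ≈ 41.0%, i.e. 41.0 cM.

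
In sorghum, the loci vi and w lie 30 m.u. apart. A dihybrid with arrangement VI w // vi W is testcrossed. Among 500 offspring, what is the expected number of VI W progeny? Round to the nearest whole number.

75

A map distance of 30 m.u. corresponds to a recombination frequency of 0.300.
The F1 is VI w / vi W, so VI W is a recombinant gamete class with expected frequency r/2 = 0.300/2 = 0.1500.
Expected number = 0.1500 × 500 = 75.00 ≈ 75.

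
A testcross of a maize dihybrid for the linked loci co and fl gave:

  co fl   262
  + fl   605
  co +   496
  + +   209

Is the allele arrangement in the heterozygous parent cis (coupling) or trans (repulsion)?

The two most frequent classes are + fl (605) and co + (496); these are the parental (non-recombinant) types.
So the F1 carried + fl on one chromosome and co + on the other — the recessive alleles are on opposite chromosomes (trans / repulsion).

trans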